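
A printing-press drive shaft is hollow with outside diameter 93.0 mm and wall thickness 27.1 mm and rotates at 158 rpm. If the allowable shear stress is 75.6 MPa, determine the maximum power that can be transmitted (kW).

192 kW

J = π(d_o⁴ − d_i⁴)/32 = π(0.0930⁴ − 0.0388⁴)/32 = 7.121×10^-6 m⁴.
T_max = τ_allow·J/r = 7.56×10^7 × 7.121×10^-6 / 0.0465 = 11580 N·m.
ω = 2π·158/60 = 16.55 rad/s, so P_max = T_max·ω = 1.916×10^5 W.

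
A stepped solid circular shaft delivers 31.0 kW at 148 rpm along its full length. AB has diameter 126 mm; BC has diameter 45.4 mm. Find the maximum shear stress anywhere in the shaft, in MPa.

109 MPa

ω = 2π·148/60 = 15.50 rad/s, so T = P/ω = 31.0×10³ / 15.50 = 2000 N·m.
Under the same torque, τ_max = 16T/(πd³) is largest where d is smallest — segment BC (d = 45.4 mm).
τ_max = 16·2000/(π·(0.0454)³) = 1.089×10^8 Pa.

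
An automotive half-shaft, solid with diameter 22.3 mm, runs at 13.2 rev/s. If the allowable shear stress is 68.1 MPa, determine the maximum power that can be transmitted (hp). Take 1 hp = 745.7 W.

J = πd⁴/32 = π(0.0223)⁴/32 = 2.428×10^-8 m⁴.
T_max = τ_allow·J/r = 6.81×10^7 × 2.428×10^-8 / 0.0112 = 148.3 N·m.
ω = 2π·13.2 = 82.94 rad/s, so P_max = T_max·ω = 1.230×10^4 W.

16.5 hp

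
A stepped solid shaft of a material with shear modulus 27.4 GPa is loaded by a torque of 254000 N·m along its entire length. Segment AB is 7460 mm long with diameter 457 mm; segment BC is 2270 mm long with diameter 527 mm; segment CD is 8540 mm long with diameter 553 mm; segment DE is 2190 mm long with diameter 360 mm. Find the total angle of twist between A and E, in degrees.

J_AB = π(0.457)⁴/32 = 4.28×10^-3 m⁴; J_BC = π(0.527)⁴/32 = 7.57×10^-3 m⁴; J_CD = π(0.553)⁴/32 = 9.18×10^-3 m⁴; J_DE = π(0.360)⁴/32 = 1.65×10^-3 m⁴.
θ = (T/G)·Σ L_i/J_i = (254000/27.4×10⁹)·(7.46/4.28×10^-3 + 2.27/7.57×10^-3 + 8.54/9.18×10^-3 + 2.19/1.65×10^-3) = 0.03986 rad.

2.28°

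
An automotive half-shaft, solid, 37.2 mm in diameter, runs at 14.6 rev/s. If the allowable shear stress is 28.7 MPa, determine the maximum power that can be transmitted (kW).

26.6 kW

J = πd⁴/32 = π(0.0372)⁴/32 = 1.880×10^-7 m⁴.
T_max = τ_allow·J/r = 2.87×10^7 × 1.880×10^-7 / 0.0186 = 290.1 N·m.
ω = 2π·14.6 = 91.73 rad/s, so P_max = T_max·ω = 2.661×10^4 W.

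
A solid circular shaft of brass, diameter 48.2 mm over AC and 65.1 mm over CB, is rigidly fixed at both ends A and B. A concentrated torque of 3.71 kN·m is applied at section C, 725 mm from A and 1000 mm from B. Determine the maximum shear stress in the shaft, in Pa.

4.94e7 Pa

Compatibility: T_A·a/J_AC = T_B·b/J_CB with T_A + T_B = T₀.
J_AC = 5.30×10^-7 m⁴, J_CB = 1.76×10^-6 m⁴, so T_A = T₀·(J_AC/a)/((J_AC/a)+(J_CB/b)) = 1087 N·m, T_B = 2623 N·m.
τ in each portion: τ_AC = 4.94×10^7 Pa, τ_CB = 4.84×10^7 Pa; maximum is in AC.
τ_max = T_AC·r/J = 1087·0.0241/5.30×10^-7 = 4.945×10^7 Pa.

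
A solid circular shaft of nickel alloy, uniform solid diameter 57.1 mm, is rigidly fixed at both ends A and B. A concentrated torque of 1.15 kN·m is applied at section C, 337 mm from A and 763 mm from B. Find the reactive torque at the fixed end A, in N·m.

With uniform GJ and both ends fixed, compatibility θ_AC = θ_CB gives T_A·a = T_B·b, together with T_A + T_B = T₀.
T_A = T₀·b/(a+b) = 1150·763/1100 = 797.7 N·m; T_B = 352.3 N·m.

798 N·m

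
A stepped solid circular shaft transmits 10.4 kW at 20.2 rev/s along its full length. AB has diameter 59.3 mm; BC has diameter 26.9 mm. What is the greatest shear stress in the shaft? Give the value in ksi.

3.11 ksi

ω = 2π·20.2 = 126.9 rad/s, so T = P/ω = 10.4×10³ / 126.9 = 81.94 N·m.
Under the same torque, τ_max = 16T/(πd³) is largest where d is smallest — segment BC (d = 26.9 mm).
τ_max = 16·81.94/(π·(0.0269)³) = 2.144×10^7 Pa.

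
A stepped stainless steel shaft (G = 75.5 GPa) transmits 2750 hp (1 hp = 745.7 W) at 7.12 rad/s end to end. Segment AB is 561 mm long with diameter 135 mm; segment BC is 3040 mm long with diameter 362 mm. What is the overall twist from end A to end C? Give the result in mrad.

ω = 7.12 rad/s, so T = P/ω = 2750×745.7 / 7.120 = 288000 N·m.
J_AB = π(0.135)⁴/32 = 3.26×10^-5 m⁴; J_BC = π(0.362)⁴/32 = 1.69×10^-3 m⁴.
θ = (T/G)·Σ L_i/J_i = (288000/75.5×10⁹)·(0.561/3.26×10^-5 + 3.04/1.69×10^-3) = 0.07251 rad.

72.5 mrad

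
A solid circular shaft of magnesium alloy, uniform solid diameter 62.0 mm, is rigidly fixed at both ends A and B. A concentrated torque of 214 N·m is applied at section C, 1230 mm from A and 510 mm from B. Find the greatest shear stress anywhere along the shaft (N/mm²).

With uniform GJ and both ends fixed, compatibility θ_AC = θ_CB gives T_A·a = T_B·b, together with T_A + T_B = T₀.
T_A = T₀·b/(a+b) = 214.0·510/1740 = 62.72 N·m; T_B = 151.3 N·m.
τ in each portion: τ_AC = 1.34×10^6 Pa, τ_CB = 3.23×10^6 Pa; maximum is in CB.
τ_max = T_CB·r/J = 151.3·0.0310/1.45×10^-6 = 3.233×10^6 Pa.

3.23 N/mm²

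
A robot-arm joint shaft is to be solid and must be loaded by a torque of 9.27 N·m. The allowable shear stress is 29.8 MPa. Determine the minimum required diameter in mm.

11.7 mm

For a solid shaft τ_max = 16T/(πd³), so d = (16T/(π τ_allow))^(1/3) = (16·9.270/(π·2.98×10^7))^(1/3) = 0.01166 m.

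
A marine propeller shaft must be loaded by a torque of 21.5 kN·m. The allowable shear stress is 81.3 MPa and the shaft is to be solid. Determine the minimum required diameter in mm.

110 mm

For a solid shaft τ_max = 16T/(πd³), so d = (16T/(π τ_allow))^(1/3) = (16·21500/(π·8.13×10^7))^(1/3) = 0.1104 m.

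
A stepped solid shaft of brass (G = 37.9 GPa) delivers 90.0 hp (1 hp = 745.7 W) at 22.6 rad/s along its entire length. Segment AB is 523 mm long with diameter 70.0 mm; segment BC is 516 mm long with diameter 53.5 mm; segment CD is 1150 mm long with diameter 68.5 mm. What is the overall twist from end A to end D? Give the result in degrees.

6.26°

ω = 22.6 rad/s, so T = P/ω = 90.0×745.7 / 22.60 = 2970 N·m.
J_AB = π(0.0700)⁴/32 = 2.36×10^-6 m⁴; J_BC = π(0.0535)⁴/32 = 8.04×10^-7 m⁴; J_CD = π(0.0685)⁴/32 = 2.16×10^-6 m⁴.
θ = (T/G)·Σ L_i/J_i = (2970/37.9×10⁹)·(0.523/2.36×10^-6 + 0.516/8.04×10^-7 + 1.15/2.16×10^-6) = 0.1093 rad.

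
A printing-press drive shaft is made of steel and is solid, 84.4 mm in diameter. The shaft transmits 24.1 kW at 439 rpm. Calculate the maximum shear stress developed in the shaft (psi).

ω = 2π·439/60 = 45.97 rad/s, so T = P/ω = 24.1×10³ / 45.97 = 524.2 N·m.
J = πd⁴/32 = π(0.0844)⁴/32 = 4.982×10^-6 m⁴.
τ_max = T·r/J = 524.2 × 0.0422 / 4.982×10^-6 = 4.441×10^6 Pa.

644 psi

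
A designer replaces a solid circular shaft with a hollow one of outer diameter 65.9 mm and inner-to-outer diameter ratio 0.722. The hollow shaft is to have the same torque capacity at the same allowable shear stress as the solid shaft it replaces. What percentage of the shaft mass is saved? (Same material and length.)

Equal τ_max and T ⇒ the solid shaft needs d_s³ = d_o³(1−k⁴), so d_s = 65.9·(1−0.722⁴)^(1/3) = 59.29 mm.
Area ratio A_h/A_s = d_o²(1−k²)/d_s² = (1−k²)/(1−k⁴)^(2/3) = 0.5914.
Mass saving = 1 − 0.5914 = 40.9 %.

40.9 %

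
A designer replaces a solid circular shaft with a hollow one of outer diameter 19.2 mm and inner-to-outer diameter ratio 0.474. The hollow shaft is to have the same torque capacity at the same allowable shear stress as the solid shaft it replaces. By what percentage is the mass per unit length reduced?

19.7 %

Equal τ_max and T ⇒ the solid shaft needs d_s³ = d_o³(1−k⁴), so d_s = 19.2·(1−0.474⁴)^(1/3) = 18.87 mm.
Area ratio A_h/A_s = d_o²(1−k²)/d_s² = (1−k²)/(1−k⁴)^(2/3) = 0.8026.
Mass saving = 1 − 0.8026 = 19.7 %.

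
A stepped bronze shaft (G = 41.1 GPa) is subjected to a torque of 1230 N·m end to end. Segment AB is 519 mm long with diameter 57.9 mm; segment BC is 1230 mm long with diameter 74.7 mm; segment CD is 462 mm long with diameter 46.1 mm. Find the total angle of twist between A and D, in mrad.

57.3 mrad

J_AB = π(0.0579)⁴/32 = 1.10×10^-6 m⁴; J_BC = π(0.0747)⁴/32 = 3.06×10^-6 m⁴; J_CD = π(0.0461)⁴/32 = 4.43×10^-7 m⁴.
θ = (T/G)·Σ L_i/J_i = (1230/41.1×10⁹)·(0.519/1.10×10^-6 + 1.23/3.06×10^-6 + 0.462/4.43×10^-7) = 0.05730 rad.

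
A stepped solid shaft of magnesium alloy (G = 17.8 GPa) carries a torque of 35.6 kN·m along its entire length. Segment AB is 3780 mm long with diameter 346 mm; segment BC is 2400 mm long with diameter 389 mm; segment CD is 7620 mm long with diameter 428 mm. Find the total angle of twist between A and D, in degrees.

J_AB = π(0.346)⁴/32 = 1.41×10^-3 m⁴; J_BC = π(0.389)⁴/32 = 2.25×10^-3 m⁴; J_CD = π(0.428)⁴/32 = 3.29×10^-3 m⁴.
θ = (T/G)·Σ L_i/J_i = (35600/17.8×10⁹)·(3.78/1.41×10^-3 + 2.40/2.25×10^-3 + 7.62/3.29×10^-3) = 0.01213 rad.

0.695°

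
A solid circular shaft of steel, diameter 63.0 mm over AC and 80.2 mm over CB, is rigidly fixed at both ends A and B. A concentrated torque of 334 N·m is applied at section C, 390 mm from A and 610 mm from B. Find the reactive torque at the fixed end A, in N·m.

125 N·m

Compatibility: T_A·a/J_AC = T_B·b/J_CB with T_A + T_B = T₀.
J_AC = 1.55×10^-6 m⁴, J_CB = 4.06×10^-6 m⁴, so T_A = T₀·(J_AC/a)/((J_AC/a)+(J_CB/b)) = 124.7 N·m, T_B = 209.3 N·m.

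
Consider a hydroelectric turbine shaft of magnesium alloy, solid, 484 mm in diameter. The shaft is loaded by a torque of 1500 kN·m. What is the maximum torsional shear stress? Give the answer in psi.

J = πd⁴/32 = π(0.484)⁴/32 = 5.387×10^-3 m⁴.
τ_max = T·r/J = 1.500e6 × 0.242 / 5.387×10^-3 = 6.738×10^7 Pa.

9770 psi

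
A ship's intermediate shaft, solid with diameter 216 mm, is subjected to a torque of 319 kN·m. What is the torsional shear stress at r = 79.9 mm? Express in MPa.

119 MPa

J = πd⁴/32 = π(0.216)⁴/32 = 2.137×10^-4 m⁴.
Shear stress varies linearly with radius: τ = T·r/J = 319000 × 0.0799 / 2.137×10^-4 = 1.193×10^8 Pa.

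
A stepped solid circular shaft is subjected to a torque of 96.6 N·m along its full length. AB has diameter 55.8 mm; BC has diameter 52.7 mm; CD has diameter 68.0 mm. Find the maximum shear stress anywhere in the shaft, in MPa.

Under the same torque, τ_max = 16T/(πd³) is largest where d is smallest — segment BC (d = 52.7 mm).
τ_max = 16·96.60/(π·(0.0527)³) = 3.361×10^6 Pa.

3.36 MPa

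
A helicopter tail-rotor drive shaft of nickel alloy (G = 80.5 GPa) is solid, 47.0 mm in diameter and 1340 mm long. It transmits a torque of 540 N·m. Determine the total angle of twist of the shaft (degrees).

1.08°

J = πd⁴/32 = π(0.0470)⁴/32 = 4.791×10^-7 m⁴.
θ = T·L/(G·J) = 540.0 × 1.34 / (80.5×10⁹ × 4.791×10^-7) = 0.01876 rad.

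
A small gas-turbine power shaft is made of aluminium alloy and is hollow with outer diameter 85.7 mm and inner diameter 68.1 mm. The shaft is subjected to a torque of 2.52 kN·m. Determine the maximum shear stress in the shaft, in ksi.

J = π(d_o⁴ − d_i⁴)/32 = π(0.0857⁴ − 0.0681⁴)/32 = 3.184×10^-6 m⁴.
τ_max = T·r/J = 2520 × 0.0428 / 3.184×10^-6 = 3.391×10^7 Pa.

4.92 ksi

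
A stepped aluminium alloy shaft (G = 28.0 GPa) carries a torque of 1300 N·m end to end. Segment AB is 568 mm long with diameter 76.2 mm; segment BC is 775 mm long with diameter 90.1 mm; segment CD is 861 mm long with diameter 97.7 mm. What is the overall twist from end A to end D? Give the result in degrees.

1.03°

J_AB = π(0.0762)⁴/32 = 3.31×10^-6 m⁴; J_BC = π(0.0901)⁴/32 = 6.47×10^-6 m⁴; J_CD = π(0.0977)⁴/32 = 8.94×10^-6 m⁴.
θ = (T/G)·Σ L_i/J_i = (1300/28.0×10⁹)·(0.568/3.31×10^-6 + 0.775/6.47×10^-6 + 0.861/8.94×10^-6) = 0.01800 rad.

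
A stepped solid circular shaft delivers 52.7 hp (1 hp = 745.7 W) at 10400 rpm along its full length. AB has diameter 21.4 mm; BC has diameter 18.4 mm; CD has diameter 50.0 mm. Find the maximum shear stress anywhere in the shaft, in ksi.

4.28 ksi

ω = 2π·10400/60 = 1089 rad/s, so T = P/ω = 52.7×745.7 / 1089 = 36.08 N·m.
Under the same torque, τ_max = 16T/(πd³) is largest where d is smallest — segment BC (d = 18.4 mm).
τ_max = 16·36.08/(π·(0.0184)³) = 2.950×10^7 Pa.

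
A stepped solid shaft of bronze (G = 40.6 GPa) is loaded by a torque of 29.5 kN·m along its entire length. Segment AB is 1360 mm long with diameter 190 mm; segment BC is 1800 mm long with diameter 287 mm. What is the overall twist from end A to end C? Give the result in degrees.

0.555°

J_AB = π(0.190)⁴/32 = 1.28×10^-4 m⁴; J_BC = π(0.287)⁴/32 = 6.66×10^-4 m⁴.
θ = (T/G)·Σ L_i/J_i = (29500/40.6×10⁹)·(1.36/1.28×10^-4 + 1.80/6.66×10^-4) = 9.687×10^-3 rad.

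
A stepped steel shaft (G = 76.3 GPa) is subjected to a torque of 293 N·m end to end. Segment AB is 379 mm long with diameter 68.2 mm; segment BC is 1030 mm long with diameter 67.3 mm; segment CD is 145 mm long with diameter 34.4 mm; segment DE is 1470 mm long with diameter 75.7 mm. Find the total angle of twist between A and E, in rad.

J_AB = π(0.0682)⁴/32 = 2.12×10^-6 m⁴; J_BC = π(0.0673)⁴/32 = 2.01×10^-6 m⁴; J_CD = π(0.0344)⁴/32 = 1.37×10^-7 m⁴; J_DE = π(0.0757)⁴/32 = 3.22×10^-6 m⁴.
θ = (T/G)·Σ L_i/J_i = (293.0/76.3×10⁹)·(0.379/2.12×10^-6 + 1.03/2.01×10^-6 + 0.145/1.37×10^-7 + 1.47/3.22×10^-6) = 8.450×10^-3 rad.

0.00845 rad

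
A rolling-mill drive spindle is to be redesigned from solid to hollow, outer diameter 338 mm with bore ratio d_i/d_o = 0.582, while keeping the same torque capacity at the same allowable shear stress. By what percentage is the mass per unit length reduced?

28.3 %

Equal τ_max and T ⇒ the solid shaft needs d_s³ = d_o³(1−k⁴), so d_s = 338·(1−0.582⁴)^(1/3) = 324.5 mm.
Area ratio A_h/A_s = d_o²(1−k²)/d_s² = (1−k²)/(1−k⁴)^(2/3) = 0.7172.
Mass saving = 1 − 0.7172 = 28.3 %.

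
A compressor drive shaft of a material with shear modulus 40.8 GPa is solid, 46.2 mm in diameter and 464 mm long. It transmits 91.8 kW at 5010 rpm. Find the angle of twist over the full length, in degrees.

ω = 2π·5010/60 = 524.6 rad/s, so T = P/ω = 91.8×10³ / 524.6 = 175.0 N·m.
J = πd⁴/32 = π(0.0462)⁴/32 = 4.473×10^-7 m⁴.
θ = T·L/(G·J) = 175.0 × 0.464 / (40.8×10⁹ × 4.473×10^-7) = 4.449×10^-3 rad.

0.255°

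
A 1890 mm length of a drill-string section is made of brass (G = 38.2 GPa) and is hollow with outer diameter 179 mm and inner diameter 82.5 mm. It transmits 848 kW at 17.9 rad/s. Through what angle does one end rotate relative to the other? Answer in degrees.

1.40°

ω = 17.9 rad/s, so T = P/ω = 848×10³ / 17.90 = 47370 N·m.
J = π(d_o⁴ − d_i⁴)/32 = π(0.179⁴ − 0.0825⁴)/32 = 9.624×10^-5 m⁴.
θ = T·L/(G·J) = 47370 × 1.89 / (38.2×10⁹ × 9.624×10^-5) = 0.02435 rad.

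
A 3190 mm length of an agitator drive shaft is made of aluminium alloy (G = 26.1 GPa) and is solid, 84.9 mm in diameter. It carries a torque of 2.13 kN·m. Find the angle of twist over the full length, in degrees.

2.92°

J = πd⁴/32 = π(0.0849)⁴/32 = 5.101×10^-6 m⁴.
θ = T·L/(G·J) = 2130 × 3.19 / (26.1×10⁹ × 5.101×10^-6) = 0.05104 rad.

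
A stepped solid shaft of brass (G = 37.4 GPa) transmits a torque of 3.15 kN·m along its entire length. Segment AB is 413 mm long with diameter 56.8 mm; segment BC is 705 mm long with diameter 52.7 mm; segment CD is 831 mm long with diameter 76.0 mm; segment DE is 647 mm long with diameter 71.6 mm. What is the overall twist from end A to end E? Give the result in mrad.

155 mrad

J_AB = π(0.0568)⁴/32 = 1.02×10^-6 m⁴; J_BC = π(0.0527)⁴/32 = 7.57×10^-7 m⁴; J_CD = π(0.0760)⁴/32 = 3.28×10^-6 m⁴; J_DE = π(0.0716)⁴/32 = 2.58×10^-6 m⁴.
θ = (T/G)·Σ L_i/J_i = (3150/37.4×10⁹)·(0.413/1.02×10^-6 + 0.705/7.57×10^-7 + 0.831/3.28×10^-6 + 0.647/2.58×10^-6) = 0.1549 rad.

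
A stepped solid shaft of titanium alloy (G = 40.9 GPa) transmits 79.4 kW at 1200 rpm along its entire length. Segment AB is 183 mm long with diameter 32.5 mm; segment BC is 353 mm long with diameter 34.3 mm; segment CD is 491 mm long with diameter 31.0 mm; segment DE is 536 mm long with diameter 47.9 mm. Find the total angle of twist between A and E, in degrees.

ω = 2π·1200/60 = 125.7 rad/s, so T = P/ω = 79.4×10³ / 125.7 = 631.8 N·m.
J_AB = π(0.0325)⁴/32 = 1.10×10^-7 m⁴; J_BC = π(0.0343)⁴/32 = 1.36×10^-7 m⁴; J_CD = π(0.0310)⁴/32 = 9.07×10^-8 m⁴; J_DE = π(0.0479)⁴/32 = 5.17×10^-7 m⁴.
θ = (T/G)·Σ L_i/J_i = (631.8/40.9×10⁹)·(0.183/1.10×10^-7 + 0.353/1.36×10^-7 + 0.491/9.07×10^-8 + 0.536/5.17×10^-7) = 0.1656 rad.

9.49°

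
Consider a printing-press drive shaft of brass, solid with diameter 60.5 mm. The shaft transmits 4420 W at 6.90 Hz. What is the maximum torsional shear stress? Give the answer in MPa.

ω = 2π·6.90 = 43.35 rad/s, so T = P/ω = 4420 / 43.35 = 102.0 N·m.
J = πd⁴/32 = π(0.0605)⁴/32 = 1.315×10^-6 m⁴.
τ_max = T·r/J = 102.0 × 0.0302 / 1.315×10^-6 = 2.345×10^6 Pa.

2.34 MPa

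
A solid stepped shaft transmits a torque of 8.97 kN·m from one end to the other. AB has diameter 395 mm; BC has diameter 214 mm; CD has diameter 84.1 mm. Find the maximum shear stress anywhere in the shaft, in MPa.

Under the same torque, τ_max = 16T/(πd³) is largest where d is smallest — segment CD (d = 84.1 mm).
τ_max = 16·8970/(π·(0.0841)³) = 7.680×10^7 Pa.

76.8 MPa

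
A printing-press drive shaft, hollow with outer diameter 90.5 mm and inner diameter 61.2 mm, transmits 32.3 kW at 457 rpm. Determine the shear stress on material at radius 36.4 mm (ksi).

ω = 2π·457/60 = 47.86 rad/s, so T = P/ω = 32.3×10³ / 47.86 = 674.9 N·m.
J = π(d_o⁴ − d_i⁴)/32 = π(0.0905⁴ − 0.0612⁴)/32 = 5.208×10^-6 m⁴.
Shear stress varies linearly with radius: τ = T·r/J = 674.9 × 0.0364 / 5.208×10^-6 = 4.717×10^6 Pa.

0.684 ksi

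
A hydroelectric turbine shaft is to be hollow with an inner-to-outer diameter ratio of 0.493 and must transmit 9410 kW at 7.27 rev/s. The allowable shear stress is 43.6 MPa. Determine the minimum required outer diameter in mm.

ω = 2π·7.27 = 45.68 rad/s, so T = P/ω = 9410×10³ / 45.68 = 206000 N·m.
For a hollow shaft with d_i/d_o = 0.493: τ_max = 16T/(π d_o³ (1−k⁴)), so d_o = [16T/(π τ_allow (1−k⁴))]^(1/3) = [16·206000/(π·4.36×10^7·0.9409)]^(1/3) = 0.2946 m.

295 mm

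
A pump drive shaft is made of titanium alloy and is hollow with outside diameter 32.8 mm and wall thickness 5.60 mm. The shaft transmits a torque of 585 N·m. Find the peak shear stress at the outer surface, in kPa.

J = π(d_o⁴ − d_i⁴)/32 = π(0.0328⁴ − 0.0216⁴)/32 = 9.226×10^-8 m⁴.
τ_max = T·r/J = 585.0 × 0.0164 / 9.226×10^-8 = 1.040×10^8 Pa.

104000 kPa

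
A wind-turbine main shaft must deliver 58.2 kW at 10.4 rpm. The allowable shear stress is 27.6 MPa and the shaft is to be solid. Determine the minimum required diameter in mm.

ω = 2π·10.4/60 = 1.089 rad/s, so T = P/ω = 58.2×10³ / 1.089 = 53440 N·m.
For a solid shaft τ_max = 16T/(πd³), so d = (16T/(π τ_allow))^(1/3) = (16·53440/(π·2.76×10^7))^(1/3) = 0.2144 m.

214 mm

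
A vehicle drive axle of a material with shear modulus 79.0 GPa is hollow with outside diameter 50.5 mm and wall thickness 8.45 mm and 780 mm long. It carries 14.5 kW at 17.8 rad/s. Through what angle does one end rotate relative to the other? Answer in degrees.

ω = 17.8 rad/s, so T = P/ω = 14.5×10³ / 17.80 = 814.6 N·m.
J = π(d_o⁴ − d_i⁴)/32 = π(0.0505⁴ − 0.0336⁴)/32 = 5.134×10^-7 m⁴.
θ = T·L/(G·J) = 814.6 × 0.780 / (79.0×10⁹ × 5.134×10^-7) = 0.01567 rad.

0.898°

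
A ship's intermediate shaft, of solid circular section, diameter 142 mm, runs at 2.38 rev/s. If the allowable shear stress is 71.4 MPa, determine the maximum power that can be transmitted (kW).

J = πd⁴/32 = π(0.142)⁴/32 = 3.992×10^-5 m⁴.
T_max = τ_allow·J/r = 7.14×10^7 × 3.992×10^-5 / 0.0710 = 40140 N·m.
ω = 2π·2.38 = 14.95 rad/s, so P_max = T_max·ω = 6.003×10^5 W.

600 kW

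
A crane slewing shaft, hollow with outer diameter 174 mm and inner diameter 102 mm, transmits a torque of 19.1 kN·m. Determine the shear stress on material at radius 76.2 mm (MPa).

J = π(d_o⁴ − d_i⁴)/32 = π(0.174⁴ − 0.102⁴)/32 = 7.936×10^-5 m⁴.
Shear stress varies linearly with radius: τ = T·r/J = 19100 × 0.0762 / 7.936×10^-5 = 1.834×10^7 Pa.

18.3 MPa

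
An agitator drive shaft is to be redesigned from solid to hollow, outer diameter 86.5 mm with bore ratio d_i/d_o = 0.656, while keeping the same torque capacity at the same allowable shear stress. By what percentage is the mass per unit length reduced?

34.7 %

Equal τ_max and T ⇒ the solid shaft needs d_s³ = d_o³(1−k⁴), so d_s = 86.5·(1−0.656⁴)^(1/3) = 80.79 mm.
Area ratio A_h/A_s = d_o²(1−k²)/d_s² = (1−k²)/(1−k⁴)^(2/3) = 0.6530.
Mass saving = 1 − 0.6530 = 34.7 %.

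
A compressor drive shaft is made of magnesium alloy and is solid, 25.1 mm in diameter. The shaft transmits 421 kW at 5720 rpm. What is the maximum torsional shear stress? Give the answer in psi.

32800 psi

ω = 2π·5720/60 = 599.0 rad/s, so T = P/ω = 421×10³ / 599.0 = 702.8 N·m.
J = πd⁴/32 = π(0.0251)⁴/32 = 3.897×10^-8 m⁴.
τ_max = T·r/J = 702.8 × 0.0126 / 3.897×10^-8 = 2.264×10^8 Pa.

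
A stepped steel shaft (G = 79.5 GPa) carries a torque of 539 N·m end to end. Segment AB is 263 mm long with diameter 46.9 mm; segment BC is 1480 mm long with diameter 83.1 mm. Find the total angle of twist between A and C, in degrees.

J_AB = π(0.0469)⁴/32 = 4.75×10^-7 m⁴; J_BC = π(0.0831)⁴/32 = 4.68×10^-6 m⁴.
θ = (T/G)·Σ L_i/J_i = (539.0/79.5×10⁹)·(0.263/4.75×10^-7 + 1.48/4.68×10^-6) = 5.897×10^-3 rad.

0.338°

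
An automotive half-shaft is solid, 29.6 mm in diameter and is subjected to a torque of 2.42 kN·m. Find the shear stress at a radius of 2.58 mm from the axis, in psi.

12000 psi

J = πd⁴/32 = π(0.0296)⁴/32 = 7.536×10^-8 m⁴.
Shear stress varies linearly with radius: τ = T·r/J = 2420 × 0.00258 / 7.536×10^-8 = 8.285×10^7 Pa.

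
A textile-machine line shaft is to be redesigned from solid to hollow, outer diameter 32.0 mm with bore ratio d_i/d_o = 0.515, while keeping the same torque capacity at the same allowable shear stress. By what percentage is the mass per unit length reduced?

Equal τ_max and T ⇒ the solid shaft needs d_s³ = d_o³(1−k⁴), so d_s = 32.0·(1−0.515⁴)^(1/3) = 31.23 mm.
Area ratio A_h/A_s = d_o²(1−k²)/d_s² = (1−k²)/(1−k⁴)^(2/3) = 0.7714.
Mass saving = 1 − 0.7714 = 22.9 %.

22.9 %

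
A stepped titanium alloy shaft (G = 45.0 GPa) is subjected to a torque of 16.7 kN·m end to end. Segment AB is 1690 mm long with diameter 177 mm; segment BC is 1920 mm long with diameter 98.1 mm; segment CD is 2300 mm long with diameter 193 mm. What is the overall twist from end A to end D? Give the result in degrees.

J_AB = π(0.177)⁴/32 = 9.64×10^-5 m⁴; J_BC = π(0.0981)⁴/32 = 9.09×10^-6 m⁴; J_CD = π(0.193)⁴/32 = 1.36×10^-4 m⁴.
θ = (T/G)·Σ L_i/J_i = (16700/45.0×10⁹)·(1.69/9.64×10^-5 + 1.92/9.09×10^-6 + 2.30/1.36×10^-4) = 0.09114 rad.

5.22°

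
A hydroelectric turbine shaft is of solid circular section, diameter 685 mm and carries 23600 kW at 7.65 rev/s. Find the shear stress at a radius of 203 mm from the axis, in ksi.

0.669 ksi

ω = 2π·7.65 = 48.07 rad/s, so T = P/ω = 23600×10³ / 48.07 = 491000 N·m.
J = πd⁴/32 = π(0.685)⁴/32 = 0.02162 m⁴.
Shear stress varies linearly with radius: τ = T·r/J = 491000 × 0.203 / 0.02162 = 4.611×10^6 Pa.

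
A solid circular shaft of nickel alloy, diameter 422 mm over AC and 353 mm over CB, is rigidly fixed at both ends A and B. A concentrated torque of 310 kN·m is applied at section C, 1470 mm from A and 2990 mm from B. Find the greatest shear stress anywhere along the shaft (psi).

Compatibility: T_A·a/J_AC = T_B·b/J_CB with T_A + T_B = T₀.
J_AC = 3.11×10^-3 m⁴, J_CB = 1.52×10^-3 m⁴, so T_A = T₀·(J_AC/a)/((J_AC/a)+(J_CB/b)) = 249900 N·m, T_B = 60140 N·m.
τ in each portion: τ_AC = 1.69×10^7 Pa, τ_CB = 6.96×10^6 Pa; maximum is in AC.
τ_max = T_AC·r/J = 249900·0.211/3.11×10^-3 = 1.693×10^7 Pa.

2460 psi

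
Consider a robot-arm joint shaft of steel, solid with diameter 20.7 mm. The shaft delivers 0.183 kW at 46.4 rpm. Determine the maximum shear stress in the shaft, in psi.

ω = 2π·46.4/60 = 4.859 rad/s, so T = P/ω = 0.183×10³ / 4.859 = 37.66 N·m.
J = πd⁴/32 = π(0.0207)⁴/32 = 1.803×10^-8 m⁴.
τ_max = T·r/J = 37.66 × 0.0103 / 1.803×10^-8 = 2.163×10^7 Pa.

3140 psi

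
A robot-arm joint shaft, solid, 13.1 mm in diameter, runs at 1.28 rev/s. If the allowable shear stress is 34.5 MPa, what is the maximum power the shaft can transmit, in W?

J = πd⁴/32 = π(0.0131)⁴/32 = 2.891×10^-9 m⁴.
T_max = τ_allow·J/r = 3.45×10^7 × 2.891×10^-9 / 0.00655 = 15.23 N·m.
ω = 2π·1.28 = 8.042 rad/s, so P_max = T_max·ω = 122.5 W.

122 W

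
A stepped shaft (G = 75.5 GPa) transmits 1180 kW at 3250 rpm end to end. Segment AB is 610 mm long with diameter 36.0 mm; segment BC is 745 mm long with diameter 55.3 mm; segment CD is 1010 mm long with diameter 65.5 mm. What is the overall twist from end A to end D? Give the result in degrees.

ω = 2π·3250/60 = 340.3 rad/s, so T = P/ω = 1180×10³ / 340.3 = 3467 N·m.
J_AB = π(0.0360)⁴/32 = 1.65×10^-7 m⁴; J_BC = π(0.0553)⁴/32 = 9.18×10^-7 m⁴; J_CD = π(0.0655)⁴/32 = 1.81×10^-6 m⁴.
θ = (T/G)·Σ L_i/J_i = (3467/75.5×10⁹)·(0.610/1.65×10^-7 + 0.745/9.18×10^-7 + 1.01/1.81×10^-6) = 0.2328 rad.

13.3°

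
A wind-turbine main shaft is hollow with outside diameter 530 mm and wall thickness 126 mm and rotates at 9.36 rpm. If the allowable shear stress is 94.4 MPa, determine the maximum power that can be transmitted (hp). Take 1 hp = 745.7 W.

J = π(d_o⁴ − d_i⁴)/32 = π(0.530⁴ − 0.278⁴)/32 = 7.160×10^-3 m⁴.
T_max = τ_allow·J/r = 9.44×10^7 × 7.160×10^-3 / 0.265 = 2.551e6 N·m.
ω = 2π·9.36/60 = 0.9802 rad/s, so P_max = T_max·ω = 2.500×10^6 W.

3350 hp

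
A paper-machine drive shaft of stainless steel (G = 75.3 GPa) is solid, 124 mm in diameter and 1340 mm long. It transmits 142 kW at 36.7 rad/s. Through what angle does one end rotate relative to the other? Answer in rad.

ω = 36.7 rad/s, so T = P/ω = 142×10³ / 36.70 = 3869 N·m.
J = πd⁴/32 = π(0.124)⁴/32 = 2.321×10^-5 m⁴.
θ = T·L/(G·J) = 3869 × 1.34 / (75.3×10⁹ × 2.321×10^-5) = 2.967×10^-3 rad.

0.00297 rad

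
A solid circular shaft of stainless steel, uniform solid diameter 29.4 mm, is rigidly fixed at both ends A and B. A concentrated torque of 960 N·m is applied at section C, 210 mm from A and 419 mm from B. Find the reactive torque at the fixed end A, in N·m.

With uniform GJ and both ends fixed, compatibility θ_AC = θ_CB gives T_A·a = T_B·b, together with T_A + T_B = T₀.
T_A = T₀·b/(a+b) = 960.0·419/629.0 = 639.5 N·m; T_B = 320.5 N·m.

639 N·m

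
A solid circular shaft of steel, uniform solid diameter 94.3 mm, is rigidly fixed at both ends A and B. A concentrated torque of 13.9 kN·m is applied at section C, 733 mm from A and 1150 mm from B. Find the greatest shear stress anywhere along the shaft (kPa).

With uniform GJ and both ends fixed, compatibility θ_AC = θ_CB gives T_A·a = T_B·b, together with T_A + T_B = T₀.
T_A = T₀·b/(a+b) = 13900·1150/1883 = 8489 N·m; T_B = 5411 N·m.
τ in each portion: τ_AC = 5.16×10^7 Pa, τ_CB = 3.29×10^7 Pa; maximum is in AC.
τ_max = T_AC·r/J = 8489·0.0471/7.76×10^-6 = 5.156×10^7 Pa.

51600 kPa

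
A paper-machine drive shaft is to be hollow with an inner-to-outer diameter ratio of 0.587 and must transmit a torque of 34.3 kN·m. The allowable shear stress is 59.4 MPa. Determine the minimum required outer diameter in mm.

149 mm

For a hollow shaft with d_i/d_o = 0.587: τ_max = 16T/(π d_o³ (1−k⁴)), so d_o = [16T/(π τ_allow (1−k⁴))]^(1/3) = [16·34300/(π·5.94×10^7·0.8813)]^(1/3) = 0.1494 m.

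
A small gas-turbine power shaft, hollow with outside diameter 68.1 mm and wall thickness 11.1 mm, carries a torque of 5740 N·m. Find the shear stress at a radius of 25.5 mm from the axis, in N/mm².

87.3 N/mm²

J = π(d_o⁴ − d_i⁴)/32 = π(0.0681⁴ − 0.0459⁴)/32 = 1.676×10^-6 m⁴.
Shear stress varies linearly with radius: τ = T·r/J = 5740 × 0.0255 / 1.676×10^-6 = 8.735×10^7 Pa.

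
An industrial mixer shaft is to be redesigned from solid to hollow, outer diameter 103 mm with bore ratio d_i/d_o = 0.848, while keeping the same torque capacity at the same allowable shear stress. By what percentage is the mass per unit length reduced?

54.4 %

Equal τ_max and T ⇒ the solid shaft needs d_s³ = d_o³(1−k⁴), so d_s = 103·(1−0.848⁴)^(1/3) = 80.81 mm.
Area ratio A_h/A_s = d_o²(1−k²)/d_s² = (1−k²)/(1−k⁴)^(2/3) = 0.4564.
Mass saving = 1 − 0.4564 = 54.4 %.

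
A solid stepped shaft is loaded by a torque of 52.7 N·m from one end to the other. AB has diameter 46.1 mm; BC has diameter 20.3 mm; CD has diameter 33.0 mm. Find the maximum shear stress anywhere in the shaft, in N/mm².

32.1 N/mm²

Under the same torque, τ_max = 16T/(πd³) is largest where d is smallest — segment BC (d = 20.3 mm).
τ_max = 16·52.70/(π·(0.0203)³) = 3.208×10^7 Pa.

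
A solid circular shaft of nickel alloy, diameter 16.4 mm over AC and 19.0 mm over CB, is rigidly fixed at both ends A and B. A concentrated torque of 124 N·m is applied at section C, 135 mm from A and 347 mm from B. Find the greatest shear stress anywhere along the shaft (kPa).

84200 kPa

Compatibility: T_A·a/J_AC = T_B·b/J_CB with T_A + T_B = T₀.
J_AC = 7.10×10^-9 m⁴, J_CB = 1.28×10^-8 m⁴, so T_A = T₀·(J_AC/a)/((J_AC/a)+(J_CB/b)) = 72.90 N·m, T_B = 51.10 N·m.
τ in each portion: τ_AC = 8.42×10^7 Pa, τ_CB = 3.79×10^7 Pa; maximum is in AC.
τ_max = T_AC·r/J = 72.90·0.00820/7.10×10^-9 = 8.418×10^7 Pa.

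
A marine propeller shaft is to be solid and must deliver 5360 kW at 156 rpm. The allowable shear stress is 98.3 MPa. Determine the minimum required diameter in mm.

257 mm

ω = 2π·156/60 = 16.34 rad/s, so T = P/ω = 5360×10³ / 16.34 = 328100 N·m.
For a solid shaft τ_max = 16T/(πd³), so d = (16T/(π τ_allow))^(1/3) = (16·328100/(π·9.83×10^7))^(1/3) = 0.2571 m.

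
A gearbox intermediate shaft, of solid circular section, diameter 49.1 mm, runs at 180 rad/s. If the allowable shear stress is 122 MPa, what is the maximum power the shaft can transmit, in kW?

510 kW

J = πd⁴/32 = π(0.0491)⁴/32 = 5.706×10^-7 m⁴.
T_max = τ_allow·J/r = 1.22×10^8 × 5.706×10^-7 / 0.0246 = 2836 N·m.
ω = 180 rad/s, so P_max = T_max·ω = 5.104×10^5 W.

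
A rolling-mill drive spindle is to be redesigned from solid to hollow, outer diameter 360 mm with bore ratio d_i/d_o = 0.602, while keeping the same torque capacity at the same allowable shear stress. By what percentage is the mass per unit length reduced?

Equal τ_max and T ⇒ the solid shaft needs d_s³ = d_o³(1−k⁴), so d_s = 360·(1−0.602⁴)^(1/3) = 343.5 mm.
Area ratio A_h/A_s = d_o²(1−k²)/d_s² = (1−k²)/(1−k⁴)^(2/3) = 0.7003.
Mass saving = 1 − 0.7003 = 30.0 %.

30.0 %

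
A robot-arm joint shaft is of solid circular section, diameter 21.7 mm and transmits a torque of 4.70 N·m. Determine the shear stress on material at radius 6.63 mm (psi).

J = πd⁴/32 = π(0.0217)⁴/32 = 2.177×10^-8 m⁴.
Shear stress varies linearly with radius: τ = T·r/J = 4.700 × 0.00663 / 2.177×10^-8 = 1.431×10^6 Pa.

208 psi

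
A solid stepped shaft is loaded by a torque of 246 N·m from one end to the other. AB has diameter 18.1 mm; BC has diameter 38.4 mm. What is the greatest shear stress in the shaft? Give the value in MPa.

Under the same torque, τ_max = 16T/(πd³) is largest where d is smallest — segment AB (d = 18.1 mm).
τ_max = 16·246.0/(π·(0.0181)³) = 2.113×10^8 Pa.

211 MPa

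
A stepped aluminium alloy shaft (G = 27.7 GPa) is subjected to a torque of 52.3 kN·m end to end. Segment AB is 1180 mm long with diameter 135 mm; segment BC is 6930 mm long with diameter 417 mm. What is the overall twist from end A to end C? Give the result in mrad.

J_AB = π(0.135)⁴/32 = 3.26×10^-5 m⁴; J_BC = π(0.417)⁴/32 = 2.97×10^-3 m⁴.
θ = (T/G)·Σ L_i/J_i = (52300/27.7×10⁹)·(1.18/3.26×10^-5 + 6.93/2.97×10^-3) = 0.07273 rad.

72.7 mrad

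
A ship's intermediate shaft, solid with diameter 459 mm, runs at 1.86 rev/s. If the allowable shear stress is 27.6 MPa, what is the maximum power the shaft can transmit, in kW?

J = πd⁴/32 = π(0.459)⁴/32 = 4.358×10^-3 m⁴.
T_max = τ_allow·J/r = 2.76×10^7 × 4.358×10^-3 / 0.230 = 524100 N·m.
ω = 2π·1.86 = 11.69 rad/s, so P_max = T_max·ω = 6.124×10^6 W.

6120 kW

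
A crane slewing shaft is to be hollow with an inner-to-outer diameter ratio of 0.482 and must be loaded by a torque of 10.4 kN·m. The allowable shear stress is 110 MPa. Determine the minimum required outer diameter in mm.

79.8 mm

For a hollow shaft with d_i/d_o = 0.482: τ_max = 16T/(π d_o³ (1−k⁴)), so d_o = [16T/(π τ_allow (1−k⁴))]^(1/3) = [16·10400/(π·1.10×10^8·0.9460)]^(1/3) = 0.07984 m.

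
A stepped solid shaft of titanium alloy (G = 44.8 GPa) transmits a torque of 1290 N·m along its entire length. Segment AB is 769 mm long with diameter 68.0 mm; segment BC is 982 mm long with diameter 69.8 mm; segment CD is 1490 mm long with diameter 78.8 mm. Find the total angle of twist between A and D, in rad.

0.0340 rad

J_AB = π(0.0680)⁴/32 = 2.10×10^-6 m⁴; J_BC = π(0.0698)⁴/32 = 2.33×10^-6 m⁴; J_CD = π(0.0788)⁴/32 = 3.79×10^-6 m⁴.
θ = (T/G)·Σ L_i/J_i = (1290/44.8×10⁹)·(0.769/2.10×10^-6 + 0.982/2.33×10^-6 + 1.49/3.79×10^-6) = 0.03402 rad.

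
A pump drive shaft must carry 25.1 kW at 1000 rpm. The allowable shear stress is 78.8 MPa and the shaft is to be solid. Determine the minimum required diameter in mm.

24.9 mm

ω = 2π·1000/60 = 104.7 rad/s, so T = P/ω = 25.1×10³ / 104.7 = 239.7 N·m.
For a solid shaft τ_max = 16T/(πd³), so d = (16T/(π τ_allow))^(1/3) = (16·239.7/(π·7.88×10^7))^(1/3) = 0.02493 m.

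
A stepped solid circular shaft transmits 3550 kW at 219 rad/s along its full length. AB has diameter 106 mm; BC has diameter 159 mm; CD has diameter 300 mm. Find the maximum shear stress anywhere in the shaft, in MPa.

69.3 MPa

ω = 219 rad/s, so T = P/ω = 3550×10³ / 219.0 = 16210 N·m.
Under the same torque, τ_max = 16T/(πd³) is largest where d is smallest — segment AB (d = 106 mm).
τ_max = 16·16210/(π·(0.106)³) = 6.932×10^7 Pa.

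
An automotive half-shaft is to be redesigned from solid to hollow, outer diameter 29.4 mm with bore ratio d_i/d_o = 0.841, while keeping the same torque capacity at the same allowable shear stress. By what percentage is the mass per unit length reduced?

53.5 %

Equal τ_max and T ⇒ the solid shaft needs d_s³ = d_o³(1−k⁴), so d_s = 29.4·(1−0.841⁴)^(1/3) = 23.33 mm.
Area ratio A_h/A_s = d_o²(1−k²)/d_s² = (1−k²)/(1−k⁴)^(2/3) = 0.4648.
Mass saving = 1 − 0.4648 = 53.5 %.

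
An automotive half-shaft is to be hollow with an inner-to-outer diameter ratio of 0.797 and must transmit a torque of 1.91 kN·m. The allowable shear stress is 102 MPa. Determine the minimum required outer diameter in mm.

For a hollow shaft with d_i/d_o = 0.797: τ_max = 16T/(π d_o³ (1−k⁴)), so d_o = [16T/(π τ_allow (1−k⁴))]^(1/3) = [16·1910/(π·1.02×10^8·0.5965)]^(1/3) = 0.05427 m.

54.3 mm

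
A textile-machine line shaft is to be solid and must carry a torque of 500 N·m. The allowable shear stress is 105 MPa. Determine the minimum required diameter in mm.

For a solid shaft τ_max = 16T/(πd³), so d = (16T/(π τ_allow))^(1/3) = (16·500.0/(π·1.05×10^8))^(1/3) = 0.02895 m.

28.9 mm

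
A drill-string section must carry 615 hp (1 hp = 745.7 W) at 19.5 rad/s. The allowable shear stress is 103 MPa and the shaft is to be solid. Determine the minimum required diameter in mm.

ω = 19.5 rad/s, so T = P/ω = 615×745.7 / 19.50 = 23520 N·m.
For a solid shaft τ_max = 16T/(πd³), so d = (16T/(π τ_allow))^(1/3) = (16·23520/(π·1.03×10^8))^(1/3) = 0.1052 m.

105 mm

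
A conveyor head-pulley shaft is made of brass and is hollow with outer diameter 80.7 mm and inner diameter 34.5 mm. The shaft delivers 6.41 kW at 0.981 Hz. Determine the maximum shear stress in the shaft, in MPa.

ω = 2π·0.981 = 6.164 rad/s, so T = P/ω = 6.41×10³ / 6.164 = 1040 N·m.
J = π(d_o⁴ − d_i⁴)/32 = π(0.0807⁴ − 0.0345⁴)/32 = 4.025×10^-6 m⁴.
τ_max = T·r/J = 1040 × 0.0404 / 4.025×10^-6 = 1.043×10^7 Pa.

10.4 MPa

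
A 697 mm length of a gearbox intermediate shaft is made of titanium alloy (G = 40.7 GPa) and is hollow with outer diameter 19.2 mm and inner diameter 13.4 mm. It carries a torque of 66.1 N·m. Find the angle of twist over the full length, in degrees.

6.37°

J = π(d_o⁴ − d_i⁴)/32 = π(0.0192⁴ − 0.0134⁴)/32 = 1.018×10^-8 m⁴.
θ = T·L/(G·J) = 66.10 × 0.697 / (40.7×10⁹ × 1.018×10^-8) = 0.1112 rad.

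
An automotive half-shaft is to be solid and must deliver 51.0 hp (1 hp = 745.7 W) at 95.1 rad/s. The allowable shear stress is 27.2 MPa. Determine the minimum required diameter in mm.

ω = 95.1 rad/s, so T = P/ω = 51.0×745.7 / 95.10 = 399.9 N·m.
For a solid shaft τ_max = 16T/(πd³), so d = (16T/(π τ_allow))^(1/3) = (16·399.9/(π·2.72×10^7))^(1/3) = 0.04215 m.

42.1 mm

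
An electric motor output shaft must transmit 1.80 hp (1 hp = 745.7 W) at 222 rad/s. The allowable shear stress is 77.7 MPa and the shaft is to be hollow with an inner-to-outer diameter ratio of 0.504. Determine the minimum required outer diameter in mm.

7.51 mm

ω = 222 rad/s, so T = P/ω = 1.80×745.7 / 222.0 = 6.046 N·m.
For a hollow shaft with d_i/d_o = 0.504: τ_max = 16T/(π d_o³ (1−k⁴)), so d_o = [16T/(π τ_allow (1−k⁴))]^(1/3) = [16·6.046/(π·7.77×10^7·0.9355)]^(1/3) = 0.007510 m.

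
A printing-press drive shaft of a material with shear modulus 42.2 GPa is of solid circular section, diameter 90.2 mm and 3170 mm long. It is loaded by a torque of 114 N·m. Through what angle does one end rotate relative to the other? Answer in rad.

0.00132 rad

J = πd⁴/32 = π(0.0902)⁴/32 = 6.499×10^-6 m⁴.
θ = T·L/(G·J) = 114.0 × 3.17 / (42.2×10⁹ × 6.499×10^-6) = 1.318×10^-3 rad.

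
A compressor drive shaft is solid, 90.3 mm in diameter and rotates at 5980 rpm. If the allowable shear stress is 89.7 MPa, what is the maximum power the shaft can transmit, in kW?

8120 kW

J = πd⁴/32 = π(0.0903)⁴/32 = 6.528×10^-6 m⁴.
T_max = τ_allow·J/r = 8.97×10^7 × 6.528×10^-6 / 0.0451 = 12970 N·m.
ω = 2π·5980/60 = 626.2 rad/s, so P_max = T_max·ω = 8.121×10^6 W.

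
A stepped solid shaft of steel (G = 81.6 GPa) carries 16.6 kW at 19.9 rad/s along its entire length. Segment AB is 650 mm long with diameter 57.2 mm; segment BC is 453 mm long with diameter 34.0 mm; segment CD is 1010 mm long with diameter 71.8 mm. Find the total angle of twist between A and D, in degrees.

ω = 19.9 rad/s, so T = P/ω = 16.6×10³ / 19.90 = 834.2 N·m.
J_AB = π(0.0572)⁴/32 = 1.05×10^-6 m⁴; J_BC = π(0.0340)⁴/32 = 1.31×10^-7 m⁴; J_CD = π(0.0718)⁴/32 = 2.61×10^-6 m⁴.
θ = (T/G)·Σ L_i/J_i = (834.2/81.6×10⁹)·(0.650/1.05×10^-6 + 0.453/1.31×10^-7 + 1.01/2.61×10^-6) = 0.04558 rad.

2.61°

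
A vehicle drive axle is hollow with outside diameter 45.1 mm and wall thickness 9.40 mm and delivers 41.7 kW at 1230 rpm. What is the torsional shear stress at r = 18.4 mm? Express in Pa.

ω = 2π·1230/60 = 128.8 rad/s, so T = P/ω = 41.7×10³ / 128.8 = 323.7 N·m.
J = π(d_o⁴ − d_i⁴)/32 = π(0.0451⁴ − 0.0263⁴)/32 = 3.592×10^-7 m⁴.
Shear stress varies linearly with radius: τ = T·r/J = 323.7 × 0.0184 / 3.592×10^-7 = 1.658×10^7 Pa.

1.66e7 Pa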